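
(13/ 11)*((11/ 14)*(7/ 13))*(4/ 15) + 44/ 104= 217/ 390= 0.56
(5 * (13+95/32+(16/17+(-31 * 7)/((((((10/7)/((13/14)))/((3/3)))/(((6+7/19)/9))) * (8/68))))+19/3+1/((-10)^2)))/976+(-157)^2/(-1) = -11191507924079/453957120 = -24653.23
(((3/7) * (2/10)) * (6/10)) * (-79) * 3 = -12.19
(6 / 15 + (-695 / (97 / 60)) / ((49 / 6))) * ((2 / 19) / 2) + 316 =141443566 / 451535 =313.25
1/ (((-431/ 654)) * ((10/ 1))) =-327/ 2155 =-0.15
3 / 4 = 0.75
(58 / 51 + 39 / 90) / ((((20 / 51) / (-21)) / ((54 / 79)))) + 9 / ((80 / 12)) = -221751 / 3950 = -56.14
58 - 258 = -200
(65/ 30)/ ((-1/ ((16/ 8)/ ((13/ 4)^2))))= -16/ 39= -0.41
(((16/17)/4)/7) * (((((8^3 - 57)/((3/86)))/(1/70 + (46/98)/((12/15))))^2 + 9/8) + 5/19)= 11764184728753841/743104782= 15831125.05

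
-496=-496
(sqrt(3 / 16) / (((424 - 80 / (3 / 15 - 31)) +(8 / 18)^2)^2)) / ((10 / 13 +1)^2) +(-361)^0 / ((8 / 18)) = 6574128561 * sqrt(3) / 14993591070822400 +9 / 4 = 2.25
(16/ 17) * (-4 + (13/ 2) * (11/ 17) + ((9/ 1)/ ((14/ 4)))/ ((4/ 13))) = 16304/ 2023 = 8.06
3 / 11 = 0.27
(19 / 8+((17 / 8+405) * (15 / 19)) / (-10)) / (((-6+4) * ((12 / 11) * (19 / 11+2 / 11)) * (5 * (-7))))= -1094929 / 5362560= -0.20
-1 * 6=-6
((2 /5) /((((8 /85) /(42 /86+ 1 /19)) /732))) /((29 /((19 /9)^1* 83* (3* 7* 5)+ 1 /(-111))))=1067776.84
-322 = -322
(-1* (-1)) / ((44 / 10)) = 5 / 22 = 0.23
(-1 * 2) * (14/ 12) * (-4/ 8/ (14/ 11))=11/ 12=0.92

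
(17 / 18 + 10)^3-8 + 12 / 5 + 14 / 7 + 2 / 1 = 38180209 / 29160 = 1309.34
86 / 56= 43 / 28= 1.54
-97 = -97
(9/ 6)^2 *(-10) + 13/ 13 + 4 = -35/ 2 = -17.50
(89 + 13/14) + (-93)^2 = 122345/14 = 8738.93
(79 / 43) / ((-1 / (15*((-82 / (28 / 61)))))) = 2963685 / 602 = 4923.06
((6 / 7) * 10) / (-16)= -15 / 28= -0.54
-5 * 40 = -200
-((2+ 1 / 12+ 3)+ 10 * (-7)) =779 / 12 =64.92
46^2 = 2116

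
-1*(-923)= 923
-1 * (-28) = 28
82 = 82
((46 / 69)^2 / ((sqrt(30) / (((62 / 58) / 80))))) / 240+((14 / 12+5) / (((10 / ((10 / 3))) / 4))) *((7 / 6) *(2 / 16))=31 *sqrt(30) / 37584000+259 / 216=1.20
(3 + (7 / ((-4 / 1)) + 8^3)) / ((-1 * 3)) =-2053 / 12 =-171.08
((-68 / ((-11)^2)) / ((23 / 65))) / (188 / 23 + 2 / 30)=-66300 / 344003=-0.19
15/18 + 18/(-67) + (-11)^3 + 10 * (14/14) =-530815/402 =-1320.44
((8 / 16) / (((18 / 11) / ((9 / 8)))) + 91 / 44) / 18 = 283 / 2112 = 0.13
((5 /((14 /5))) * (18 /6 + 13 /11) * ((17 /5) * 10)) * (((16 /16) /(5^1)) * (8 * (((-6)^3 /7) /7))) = -6756480 /3773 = -1790.74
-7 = -7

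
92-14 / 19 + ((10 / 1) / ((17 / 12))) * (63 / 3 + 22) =127518 / 323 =394.79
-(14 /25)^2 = -196 /625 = -0.31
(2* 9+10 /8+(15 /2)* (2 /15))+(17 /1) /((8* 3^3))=4391 /216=20.33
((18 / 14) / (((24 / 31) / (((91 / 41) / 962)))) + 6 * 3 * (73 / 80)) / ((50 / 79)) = 157510437 / 6068000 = 25.96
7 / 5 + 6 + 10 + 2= 97 / 5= 19.40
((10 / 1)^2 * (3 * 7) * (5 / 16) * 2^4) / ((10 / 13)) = 13650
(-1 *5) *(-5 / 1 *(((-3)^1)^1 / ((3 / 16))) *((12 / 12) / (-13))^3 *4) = 1600 / 2197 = 0.73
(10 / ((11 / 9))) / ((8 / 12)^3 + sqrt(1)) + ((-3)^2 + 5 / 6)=7459 / 462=16.15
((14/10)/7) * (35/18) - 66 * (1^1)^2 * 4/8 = -587/18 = -32.61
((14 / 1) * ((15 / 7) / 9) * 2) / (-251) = -20 / 753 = -0.03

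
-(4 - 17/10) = -23/10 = -2.30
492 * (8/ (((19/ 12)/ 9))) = 425088/ 19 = 22373.05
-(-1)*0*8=0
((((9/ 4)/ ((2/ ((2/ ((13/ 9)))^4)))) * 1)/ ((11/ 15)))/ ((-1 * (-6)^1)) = 295245/ 314171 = 0.94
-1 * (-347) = 347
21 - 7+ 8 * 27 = 230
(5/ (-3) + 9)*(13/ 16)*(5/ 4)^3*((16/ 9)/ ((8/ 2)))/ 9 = 17875/ 31104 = 0.57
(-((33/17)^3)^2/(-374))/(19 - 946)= -0.00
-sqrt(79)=-8.89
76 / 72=19 / 18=1.06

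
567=567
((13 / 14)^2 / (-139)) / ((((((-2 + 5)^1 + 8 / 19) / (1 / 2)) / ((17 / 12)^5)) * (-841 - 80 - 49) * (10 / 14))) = 350704679 / 46970025984000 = 0.00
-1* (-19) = 19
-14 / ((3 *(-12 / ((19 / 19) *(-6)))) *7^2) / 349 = -1 / 7329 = -0.00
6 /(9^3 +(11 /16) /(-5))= 480 /58309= 0.01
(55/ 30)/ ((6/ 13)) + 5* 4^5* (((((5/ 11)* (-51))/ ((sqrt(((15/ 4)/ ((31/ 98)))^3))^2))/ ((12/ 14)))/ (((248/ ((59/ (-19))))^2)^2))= 1602086851122367/ 403322771354580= 3.97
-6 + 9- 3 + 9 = 9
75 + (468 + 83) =626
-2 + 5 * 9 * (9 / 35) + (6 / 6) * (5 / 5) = 74 / 7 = 10.57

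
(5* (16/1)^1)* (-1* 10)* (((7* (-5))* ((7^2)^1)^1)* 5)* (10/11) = 68600000/11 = 6236363.64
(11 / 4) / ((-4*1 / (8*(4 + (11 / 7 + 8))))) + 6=-68.64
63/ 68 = 0.93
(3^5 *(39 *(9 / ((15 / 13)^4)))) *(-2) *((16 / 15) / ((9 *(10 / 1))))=-17822064 / 15625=-1140.61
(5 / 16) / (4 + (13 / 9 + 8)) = 45 / 1936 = 0.02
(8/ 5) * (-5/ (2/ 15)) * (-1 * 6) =360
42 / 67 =0.63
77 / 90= 0.86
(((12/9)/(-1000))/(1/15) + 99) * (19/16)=94031/800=117.54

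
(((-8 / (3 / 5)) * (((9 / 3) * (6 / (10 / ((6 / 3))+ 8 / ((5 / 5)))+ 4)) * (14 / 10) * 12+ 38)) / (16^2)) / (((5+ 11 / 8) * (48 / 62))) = -264833 / 95472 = -2.77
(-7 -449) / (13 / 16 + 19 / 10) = -36480 / 217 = -168.11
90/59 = 1.53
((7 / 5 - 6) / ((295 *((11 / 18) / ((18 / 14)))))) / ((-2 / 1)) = 1863 / 113575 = 0.02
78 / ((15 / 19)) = 494 / 5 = 98.80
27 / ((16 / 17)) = 459 / 16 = 28.69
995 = 995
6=6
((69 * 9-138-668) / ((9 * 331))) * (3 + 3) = -0.37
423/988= 0.43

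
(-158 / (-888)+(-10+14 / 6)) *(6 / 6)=-7.49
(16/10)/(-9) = -8/45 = -0.18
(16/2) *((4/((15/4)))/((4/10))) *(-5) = -320/3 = -106.67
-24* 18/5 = -432/5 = -86.40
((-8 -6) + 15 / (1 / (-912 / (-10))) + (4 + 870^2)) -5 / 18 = 13648639 / 18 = 758257.72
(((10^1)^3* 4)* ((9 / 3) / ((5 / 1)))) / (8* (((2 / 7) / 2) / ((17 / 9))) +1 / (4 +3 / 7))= 1770720 / 613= 2888.61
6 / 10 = 3 / 5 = 0.60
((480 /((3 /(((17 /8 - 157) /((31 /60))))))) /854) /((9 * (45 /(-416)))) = 981760 /17019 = 57.69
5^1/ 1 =5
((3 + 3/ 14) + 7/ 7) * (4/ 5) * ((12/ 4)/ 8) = 177/ 140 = 1.26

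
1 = 1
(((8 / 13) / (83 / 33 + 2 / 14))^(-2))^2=253703764342561 / 728933458176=348.05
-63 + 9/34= -2133/34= -62.74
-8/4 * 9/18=-1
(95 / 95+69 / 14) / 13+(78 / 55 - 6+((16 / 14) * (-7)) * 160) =-12854099 / 10010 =-1284.13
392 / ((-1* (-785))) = 392 / 785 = 0.50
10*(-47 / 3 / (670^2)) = -47 / 134670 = -0.00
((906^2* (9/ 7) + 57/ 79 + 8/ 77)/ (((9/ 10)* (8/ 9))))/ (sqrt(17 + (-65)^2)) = 32098816885* sqrt(4242)/ 103216344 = 20254.70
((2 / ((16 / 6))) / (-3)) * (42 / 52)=-0.20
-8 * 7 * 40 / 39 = -2240 / 39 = -57.44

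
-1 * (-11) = 11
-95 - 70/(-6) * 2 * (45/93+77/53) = -245515/4929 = -49.81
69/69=1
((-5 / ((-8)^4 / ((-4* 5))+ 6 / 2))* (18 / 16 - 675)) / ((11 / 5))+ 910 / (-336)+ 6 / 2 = -485983 / 66594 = -7.30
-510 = -510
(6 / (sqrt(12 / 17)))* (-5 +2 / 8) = -19* sqrt(51) / 4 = -33.92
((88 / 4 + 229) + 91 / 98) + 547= 11185 / 14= 798.93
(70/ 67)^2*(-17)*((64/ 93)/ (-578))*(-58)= -9094400/ 7097109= -1.28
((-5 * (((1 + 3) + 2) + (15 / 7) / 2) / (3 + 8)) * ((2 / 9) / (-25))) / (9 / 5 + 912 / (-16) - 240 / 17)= -17 / 41244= -0.00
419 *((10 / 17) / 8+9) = 258523 / 68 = 3801.81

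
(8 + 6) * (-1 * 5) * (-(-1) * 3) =-210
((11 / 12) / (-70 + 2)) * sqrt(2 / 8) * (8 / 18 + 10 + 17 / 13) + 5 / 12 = 64435 / 190944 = 0.34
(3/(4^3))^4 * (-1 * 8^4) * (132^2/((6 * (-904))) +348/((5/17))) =-54002133/2314240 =-23.33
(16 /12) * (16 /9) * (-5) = -320 /27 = -11.85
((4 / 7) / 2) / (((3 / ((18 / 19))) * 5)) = 12 / 665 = 0.02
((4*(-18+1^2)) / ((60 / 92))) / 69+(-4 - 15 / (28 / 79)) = -60269 / 1260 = -47.83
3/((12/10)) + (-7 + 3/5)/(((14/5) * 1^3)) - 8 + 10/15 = -299/42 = -7.12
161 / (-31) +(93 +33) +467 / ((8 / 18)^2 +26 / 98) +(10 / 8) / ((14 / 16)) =450940916 / 398629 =1131.23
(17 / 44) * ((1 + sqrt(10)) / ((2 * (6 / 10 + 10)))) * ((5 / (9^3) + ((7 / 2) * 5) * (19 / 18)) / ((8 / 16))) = 2.80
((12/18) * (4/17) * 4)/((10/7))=112/255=0.44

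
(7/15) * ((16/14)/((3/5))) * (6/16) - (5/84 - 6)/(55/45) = 4799/924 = 5.19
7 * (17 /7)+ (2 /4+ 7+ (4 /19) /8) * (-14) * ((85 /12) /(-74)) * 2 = 156791 /4218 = 37.17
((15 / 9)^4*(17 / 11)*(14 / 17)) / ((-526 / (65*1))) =-284375 / 234333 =-1.21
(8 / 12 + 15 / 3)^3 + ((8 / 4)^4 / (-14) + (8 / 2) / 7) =34283 / 189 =181.39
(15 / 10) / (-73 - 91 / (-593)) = -1779 / 86396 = -0.02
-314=-314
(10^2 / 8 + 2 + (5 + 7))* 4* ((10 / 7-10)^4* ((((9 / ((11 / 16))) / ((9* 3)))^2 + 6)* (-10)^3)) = -148060800000000 / 41503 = -3567472230.92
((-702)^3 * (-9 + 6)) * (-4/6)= -691896816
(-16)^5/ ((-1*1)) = 1048576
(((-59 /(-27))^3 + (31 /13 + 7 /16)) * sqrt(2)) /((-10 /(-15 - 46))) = 3310637933 * sqrt(2) /40940640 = 114.36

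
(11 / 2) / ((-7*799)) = -11 / 11186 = -0.00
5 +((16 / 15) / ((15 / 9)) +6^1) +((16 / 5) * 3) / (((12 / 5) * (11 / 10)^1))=4201 / 275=15.28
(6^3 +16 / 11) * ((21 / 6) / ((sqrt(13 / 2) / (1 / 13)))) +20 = 42.96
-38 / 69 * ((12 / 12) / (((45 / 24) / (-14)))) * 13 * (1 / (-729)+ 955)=38519021632 / 754515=51051.37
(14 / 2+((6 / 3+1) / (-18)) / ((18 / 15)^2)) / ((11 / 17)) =25279 / 2376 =10.64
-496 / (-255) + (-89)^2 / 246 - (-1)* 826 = 17985617 / 20910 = 860.14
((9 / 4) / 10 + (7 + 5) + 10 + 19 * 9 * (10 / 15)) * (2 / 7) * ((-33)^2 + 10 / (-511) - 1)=1514707571 / 35770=42345.75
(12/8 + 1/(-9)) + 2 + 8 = 205/18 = 11.39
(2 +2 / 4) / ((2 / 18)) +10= 65 / 2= 32.50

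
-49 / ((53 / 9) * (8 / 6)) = -1323 / 212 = -6.24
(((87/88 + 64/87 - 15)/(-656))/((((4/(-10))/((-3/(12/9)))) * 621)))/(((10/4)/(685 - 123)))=0.04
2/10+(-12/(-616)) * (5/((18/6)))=179/770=0.23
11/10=1.10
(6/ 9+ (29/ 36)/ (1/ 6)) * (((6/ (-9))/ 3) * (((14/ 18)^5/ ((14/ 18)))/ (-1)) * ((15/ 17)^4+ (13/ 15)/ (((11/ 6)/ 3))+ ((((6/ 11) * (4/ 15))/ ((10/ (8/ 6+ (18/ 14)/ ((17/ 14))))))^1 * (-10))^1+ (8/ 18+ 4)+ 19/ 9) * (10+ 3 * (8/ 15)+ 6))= 71907961549424/ 1109662094025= 64.80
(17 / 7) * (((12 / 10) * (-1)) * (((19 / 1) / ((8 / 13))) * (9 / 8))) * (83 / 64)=-9409959 / 71680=-131.28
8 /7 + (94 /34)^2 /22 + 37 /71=6355939 /3159926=2.01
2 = 2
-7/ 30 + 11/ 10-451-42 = -7382/ 15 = -492.13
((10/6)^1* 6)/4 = 5/2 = 2.50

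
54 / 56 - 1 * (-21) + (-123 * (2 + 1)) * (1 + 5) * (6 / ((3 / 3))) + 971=-344149 / 28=-12291.04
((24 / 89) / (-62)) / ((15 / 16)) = -64 / 13795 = -0.00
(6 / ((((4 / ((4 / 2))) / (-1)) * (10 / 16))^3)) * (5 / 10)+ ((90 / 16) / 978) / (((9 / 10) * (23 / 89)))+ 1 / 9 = -47242801 / 33741000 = -1.40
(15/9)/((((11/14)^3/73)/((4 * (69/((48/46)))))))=264912620/3993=66344.26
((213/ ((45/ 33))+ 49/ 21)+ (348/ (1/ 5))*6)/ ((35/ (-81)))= -4292406/ 175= -24528.03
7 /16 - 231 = -3689 /16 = -230.56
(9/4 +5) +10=17.25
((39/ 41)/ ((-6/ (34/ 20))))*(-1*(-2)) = -221/ 410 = -0.54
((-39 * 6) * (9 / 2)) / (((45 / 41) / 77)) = -369369 / 5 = -73873.80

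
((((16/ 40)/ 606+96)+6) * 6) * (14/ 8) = 1081717/ 1010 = 1071.01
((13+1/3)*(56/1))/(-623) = -320/267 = -1.20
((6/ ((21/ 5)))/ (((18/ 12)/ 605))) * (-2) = -1152.38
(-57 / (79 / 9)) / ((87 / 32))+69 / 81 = -95051 / 61857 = -1.54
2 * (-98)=-196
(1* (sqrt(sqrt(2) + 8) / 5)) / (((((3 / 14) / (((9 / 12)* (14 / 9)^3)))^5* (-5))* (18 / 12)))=-163414561377509378048* sqrt(sqrt(2) + 8) / 15441834907098675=-32470.12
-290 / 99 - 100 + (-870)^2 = 74922910 / 99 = 756797.07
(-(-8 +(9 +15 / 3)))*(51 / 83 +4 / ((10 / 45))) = -9270 / 83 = -111.69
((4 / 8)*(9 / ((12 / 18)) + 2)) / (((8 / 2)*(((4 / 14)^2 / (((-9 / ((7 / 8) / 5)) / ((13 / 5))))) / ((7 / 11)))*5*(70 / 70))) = -68355 / 1144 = -59.75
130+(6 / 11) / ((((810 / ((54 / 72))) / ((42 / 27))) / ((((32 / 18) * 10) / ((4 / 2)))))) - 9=970355 / 8019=121.01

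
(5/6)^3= 125/216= 0.58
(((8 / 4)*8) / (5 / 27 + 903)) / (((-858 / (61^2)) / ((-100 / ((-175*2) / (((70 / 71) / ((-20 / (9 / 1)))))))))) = 1205604 / 123795529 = 0.01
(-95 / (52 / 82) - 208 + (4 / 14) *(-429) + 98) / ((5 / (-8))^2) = -2226976 / 2275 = -978.89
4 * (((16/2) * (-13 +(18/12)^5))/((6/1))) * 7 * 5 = -6055/6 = -1009.17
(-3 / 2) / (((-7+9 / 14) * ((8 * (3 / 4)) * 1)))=7 / 178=0.04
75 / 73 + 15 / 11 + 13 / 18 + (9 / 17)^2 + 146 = 624047561 / 4177206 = 149.39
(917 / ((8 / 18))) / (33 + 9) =393 / 8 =49.12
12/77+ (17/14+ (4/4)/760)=80257/58520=1.37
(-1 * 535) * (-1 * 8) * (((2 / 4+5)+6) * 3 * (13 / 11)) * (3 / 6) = 959790 / 11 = 87253.64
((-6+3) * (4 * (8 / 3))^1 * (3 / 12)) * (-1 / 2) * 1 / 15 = 0.27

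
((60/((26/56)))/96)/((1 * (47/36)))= 630/611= 1.03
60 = 60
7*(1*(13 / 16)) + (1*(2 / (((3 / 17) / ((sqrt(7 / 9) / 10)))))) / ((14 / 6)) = 17*sqrt(7) / 105 + 91 / 16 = 6.12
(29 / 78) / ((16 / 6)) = 29 / 208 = 0.14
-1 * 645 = -645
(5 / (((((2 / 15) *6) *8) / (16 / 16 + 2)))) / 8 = 75 / 256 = 0.29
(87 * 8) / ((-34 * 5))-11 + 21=502 / 85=5.91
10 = 10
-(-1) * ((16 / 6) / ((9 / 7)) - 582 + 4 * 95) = -5398 / 27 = -199.93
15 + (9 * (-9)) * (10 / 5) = -147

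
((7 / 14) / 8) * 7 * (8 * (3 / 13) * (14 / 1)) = 147 / 13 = 11.31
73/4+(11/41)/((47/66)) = 143575/7708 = 18.63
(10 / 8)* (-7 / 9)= -35 / 36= -0.97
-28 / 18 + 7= 49 / 9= 5.44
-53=-53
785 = 785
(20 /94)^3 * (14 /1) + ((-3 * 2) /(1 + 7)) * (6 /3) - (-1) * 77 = 75.63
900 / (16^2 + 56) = 75 / 26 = 2.88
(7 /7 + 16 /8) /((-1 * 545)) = -3 /545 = -0.01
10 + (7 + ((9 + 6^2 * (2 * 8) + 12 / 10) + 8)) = 3056 / 5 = 611.20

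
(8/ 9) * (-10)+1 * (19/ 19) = -71/ 9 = -7.89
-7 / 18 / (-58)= 7 / 1044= 0.01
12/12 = 1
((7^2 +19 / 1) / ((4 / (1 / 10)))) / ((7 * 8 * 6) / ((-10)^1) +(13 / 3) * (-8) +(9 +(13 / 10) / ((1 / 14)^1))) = -51 / 1232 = -0.04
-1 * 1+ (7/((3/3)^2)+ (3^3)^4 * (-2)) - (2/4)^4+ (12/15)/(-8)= -85030093/80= -1062876.16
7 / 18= 0.39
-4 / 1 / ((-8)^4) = -1 / 1024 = -0.00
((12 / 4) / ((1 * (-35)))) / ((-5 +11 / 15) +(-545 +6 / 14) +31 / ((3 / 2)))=1 / 6162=0.00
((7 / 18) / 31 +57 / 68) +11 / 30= 115487 / 94860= 1.22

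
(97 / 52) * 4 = 97 / 13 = 7.46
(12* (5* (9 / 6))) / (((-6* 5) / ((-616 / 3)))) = 616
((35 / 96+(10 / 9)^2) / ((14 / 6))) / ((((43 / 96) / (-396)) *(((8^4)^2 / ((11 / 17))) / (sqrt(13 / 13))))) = -501545 / 21462253568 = -0.00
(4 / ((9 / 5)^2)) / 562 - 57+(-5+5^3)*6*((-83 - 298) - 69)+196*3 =-7362477859 / 22761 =-323469.00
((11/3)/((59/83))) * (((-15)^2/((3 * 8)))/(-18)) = -22825/8496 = -2.69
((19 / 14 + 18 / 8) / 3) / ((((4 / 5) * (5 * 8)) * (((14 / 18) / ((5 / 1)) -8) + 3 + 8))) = 1515 / 127232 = 0.01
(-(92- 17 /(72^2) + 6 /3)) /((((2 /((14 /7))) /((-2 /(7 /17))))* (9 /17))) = 140823631 /163296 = 862.38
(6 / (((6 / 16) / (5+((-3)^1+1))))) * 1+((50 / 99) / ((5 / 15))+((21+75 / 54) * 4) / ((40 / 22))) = 97783 / 990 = 98.77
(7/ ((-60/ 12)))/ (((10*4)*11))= -7/ 2200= -0.00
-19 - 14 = -33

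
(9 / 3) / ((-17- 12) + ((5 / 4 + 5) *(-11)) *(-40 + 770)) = -6 / 100433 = -0.00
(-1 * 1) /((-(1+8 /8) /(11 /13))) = 11 /26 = 0.42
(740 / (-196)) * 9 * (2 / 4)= -1665 / 98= -16.99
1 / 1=1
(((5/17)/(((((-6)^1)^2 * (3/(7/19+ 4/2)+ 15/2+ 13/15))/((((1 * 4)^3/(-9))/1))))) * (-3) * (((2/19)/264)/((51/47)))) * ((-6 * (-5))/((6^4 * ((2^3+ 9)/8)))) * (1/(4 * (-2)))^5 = -5875/2658273268248576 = -0.00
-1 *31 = -31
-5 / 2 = -2.50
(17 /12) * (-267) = -378.25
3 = 3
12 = 12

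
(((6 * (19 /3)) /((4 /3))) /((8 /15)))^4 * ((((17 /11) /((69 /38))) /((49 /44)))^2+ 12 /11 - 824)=-1534929625487471844375 /228907728896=-6705451287.69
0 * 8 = 0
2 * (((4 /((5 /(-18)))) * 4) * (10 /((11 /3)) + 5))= -890.18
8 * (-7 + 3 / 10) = -268 / 5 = -53.60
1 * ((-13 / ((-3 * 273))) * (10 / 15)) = 0.01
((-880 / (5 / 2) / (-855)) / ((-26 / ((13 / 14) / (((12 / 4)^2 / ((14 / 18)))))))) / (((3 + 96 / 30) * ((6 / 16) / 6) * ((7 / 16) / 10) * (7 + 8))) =-45056 / 9017001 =-0.00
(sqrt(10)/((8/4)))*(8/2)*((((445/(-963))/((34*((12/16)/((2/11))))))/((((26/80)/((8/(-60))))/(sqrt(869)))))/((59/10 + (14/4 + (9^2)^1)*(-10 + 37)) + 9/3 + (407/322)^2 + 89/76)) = 140263715200*sqrt(8690)/118977575695320771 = 0.00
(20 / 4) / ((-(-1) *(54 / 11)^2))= 605 / 2916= 0.21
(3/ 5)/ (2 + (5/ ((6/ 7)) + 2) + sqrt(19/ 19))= 18/ 325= 0.06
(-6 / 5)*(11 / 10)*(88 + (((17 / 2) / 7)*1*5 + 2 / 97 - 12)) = -3678873 / 33950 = -108.36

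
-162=-162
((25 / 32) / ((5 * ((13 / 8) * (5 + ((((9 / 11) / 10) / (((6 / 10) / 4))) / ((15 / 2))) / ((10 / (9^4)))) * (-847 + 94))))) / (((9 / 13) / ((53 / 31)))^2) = -50210875 / 3398924462724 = -0.00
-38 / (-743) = 38 / 743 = 0.05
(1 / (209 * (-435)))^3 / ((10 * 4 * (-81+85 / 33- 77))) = 1 / 4671812235058155000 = 0.00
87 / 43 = 2.02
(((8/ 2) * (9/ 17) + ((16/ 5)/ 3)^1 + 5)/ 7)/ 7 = 2087/ 12495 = 0.17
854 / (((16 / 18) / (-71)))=-272853 / 4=-68213.25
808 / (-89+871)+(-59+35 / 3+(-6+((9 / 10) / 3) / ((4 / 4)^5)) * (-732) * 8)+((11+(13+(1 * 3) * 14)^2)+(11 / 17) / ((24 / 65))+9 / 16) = 1137691601 / 31280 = 36371.21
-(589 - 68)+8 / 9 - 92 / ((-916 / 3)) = -1071328 / 2061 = -519.81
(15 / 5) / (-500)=-3 / 500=-0.01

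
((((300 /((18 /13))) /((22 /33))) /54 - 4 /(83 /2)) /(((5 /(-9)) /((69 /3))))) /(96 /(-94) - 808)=28692983 /94679760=0.30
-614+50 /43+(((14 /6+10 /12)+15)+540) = -14105 /258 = -54.67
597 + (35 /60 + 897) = 17935 /12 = 1494.58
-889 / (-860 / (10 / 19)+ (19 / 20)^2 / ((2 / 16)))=44450 / 81339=0.55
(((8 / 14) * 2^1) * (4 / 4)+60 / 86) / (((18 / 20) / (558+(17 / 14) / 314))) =3397384225 / 2977191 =1141.14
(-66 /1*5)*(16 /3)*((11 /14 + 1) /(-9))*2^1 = 44000 /63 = 698.41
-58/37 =-1.57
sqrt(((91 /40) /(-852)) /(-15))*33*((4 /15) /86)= 11*sqrt(12922) /915900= 0.00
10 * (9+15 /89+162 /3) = 56220 /89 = 631.69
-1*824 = -824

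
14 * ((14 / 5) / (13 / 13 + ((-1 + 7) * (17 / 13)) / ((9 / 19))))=7644 / 3425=2.23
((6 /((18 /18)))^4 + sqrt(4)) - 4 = 1294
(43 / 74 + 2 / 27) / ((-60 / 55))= -14399 / 23976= -0.60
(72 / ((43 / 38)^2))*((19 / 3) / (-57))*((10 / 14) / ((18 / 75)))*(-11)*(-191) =-1516922000 / 38829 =-39066.73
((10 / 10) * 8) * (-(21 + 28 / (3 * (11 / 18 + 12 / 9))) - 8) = -1352 / 5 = -270.40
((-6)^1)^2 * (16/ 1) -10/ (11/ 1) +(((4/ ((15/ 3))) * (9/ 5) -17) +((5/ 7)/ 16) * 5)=17240427/ 30800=559.75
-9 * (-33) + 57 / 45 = 4474 / 15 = 298.27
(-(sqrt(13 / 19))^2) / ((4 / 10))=-65 / 38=-1.71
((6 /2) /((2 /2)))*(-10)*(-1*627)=18810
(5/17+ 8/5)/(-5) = -161/425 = -0.38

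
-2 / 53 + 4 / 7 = 198 / 371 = 0.53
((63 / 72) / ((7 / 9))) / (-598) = -9 / 4784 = -0.00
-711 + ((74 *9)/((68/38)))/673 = -8128224/11441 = -710.45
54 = 54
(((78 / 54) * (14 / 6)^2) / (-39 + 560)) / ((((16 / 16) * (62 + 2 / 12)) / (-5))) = -6370 / 5246991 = -0.00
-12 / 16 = -3 / 4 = -0.75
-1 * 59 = -59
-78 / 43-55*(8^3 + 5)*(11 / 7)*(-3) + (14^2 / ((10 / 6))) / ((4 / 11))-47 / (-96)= 19414180687 / 144480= 134372.79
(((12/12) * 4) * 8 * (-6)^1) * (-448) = 86016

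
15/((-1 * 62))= -15/62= -0.24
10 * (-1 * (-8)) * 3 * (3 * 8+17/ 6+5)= 7640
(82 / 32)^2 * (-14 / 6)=-11767 / 768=-15.32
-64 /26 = -32 /13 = -2.46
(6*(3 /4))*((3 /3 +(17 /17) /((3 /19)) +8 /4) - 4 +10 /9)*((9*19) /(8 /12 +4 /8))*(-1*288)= -8569152 /7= -1224164.57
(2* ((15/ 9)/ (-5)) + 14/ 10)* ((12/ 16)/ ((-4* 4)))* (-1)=11/ 320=0.03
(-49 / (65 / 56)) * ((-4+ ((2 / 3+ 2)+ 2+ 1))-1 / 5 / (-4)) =-70658 / 975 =-72.47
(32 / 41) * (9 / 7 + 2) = 736 / 287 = 2.56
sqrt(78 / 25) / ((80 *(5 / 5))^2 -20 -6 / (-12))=2 *sqrt(78) / 63805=0.00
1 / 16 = 0.06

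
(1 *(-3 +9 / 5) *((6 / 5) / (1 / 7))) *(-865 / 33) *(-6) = -87192 / 55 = -1585.31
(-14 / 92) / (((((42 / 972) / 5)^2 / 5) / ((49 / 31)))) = -11481750 / 713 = -16103.44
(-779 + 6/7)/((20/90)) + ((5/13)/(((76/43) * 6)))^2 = -861362808041/245988288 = -3501.64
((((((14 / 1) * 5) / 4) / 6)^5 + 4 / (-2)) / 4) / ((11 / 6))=28.51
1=1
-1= -1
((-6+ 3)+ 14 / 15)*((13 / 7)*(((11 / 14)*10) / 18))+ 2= 859 / 2646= 0.32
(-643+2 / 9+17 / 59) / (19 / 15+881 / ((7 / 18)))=-11940670 / 42126531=-0.28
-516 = -516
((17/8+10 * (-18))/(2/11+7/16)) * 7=-219142/109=-2010.48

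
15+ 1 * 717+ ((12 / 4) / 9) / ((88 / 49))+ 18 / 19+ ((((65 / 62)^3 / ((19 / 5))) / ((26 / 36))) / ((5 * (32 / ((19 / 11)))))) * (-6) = 876393684185 / 1195453248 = 733.11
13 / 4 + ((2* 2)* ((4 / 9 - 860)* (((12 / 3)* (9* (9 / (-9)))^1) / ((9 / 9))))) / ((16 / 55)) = 1701933 / 4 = 425483.25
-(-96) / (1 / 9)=864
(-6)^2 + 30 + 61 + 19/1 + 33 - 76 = 103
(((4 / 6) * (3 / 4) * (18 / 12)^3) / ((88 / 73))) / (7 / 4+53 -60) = -657 / 2464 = -0.27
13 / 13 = 1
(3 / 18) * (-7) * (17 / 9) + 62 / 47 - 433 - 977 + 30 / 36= -1410.05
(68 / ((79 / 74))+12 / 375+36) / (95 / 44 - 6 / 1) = -43331904 / 1668875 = -25.96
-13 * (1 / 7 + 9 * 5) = -4108 / 7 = -586.86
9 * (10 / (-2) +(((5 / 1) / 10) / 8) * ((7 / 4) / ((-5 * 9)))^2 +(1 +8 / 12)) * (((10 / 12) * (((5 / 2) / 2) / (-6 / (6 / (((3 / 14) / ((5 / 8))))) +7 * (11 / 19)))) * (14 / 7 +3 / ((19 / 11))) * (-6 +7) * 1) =-4293958235 / 136415232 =-31.48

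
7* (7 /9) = 49 /9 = 5.44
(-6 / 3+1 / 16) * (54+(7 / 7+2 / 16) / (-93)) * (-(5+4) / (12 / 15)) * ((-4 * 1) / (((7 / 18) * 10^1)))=-1084509 / 896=-1210.39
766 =766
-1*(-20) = 20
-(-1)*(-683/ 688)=-683/ 688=-0.99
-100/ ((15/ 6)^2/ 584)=-9344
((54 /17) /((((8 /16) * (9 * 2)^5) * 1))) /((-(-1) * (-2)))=-1 /594864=-0.00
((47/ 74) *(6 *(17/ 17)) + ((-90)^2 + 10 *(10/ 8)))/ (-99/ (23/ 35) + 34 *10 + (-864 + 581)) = -38479/ 444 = -86.66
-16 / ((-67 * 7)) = 16 / 469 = 0.03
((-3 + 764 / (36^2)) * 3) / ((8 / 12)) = -781 / 72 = -10.85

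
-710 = -710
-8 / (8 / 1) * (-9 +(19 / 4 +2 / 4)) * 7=105 / 4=26.25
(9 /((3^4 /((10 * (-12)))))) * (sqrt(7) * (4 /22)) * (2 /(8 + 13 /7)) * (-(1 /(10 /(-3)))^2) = 56 * sqrt(7) /1265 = 0.12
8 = 8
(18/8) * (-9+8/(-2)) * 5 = -585/4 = -146.25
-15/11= -1.36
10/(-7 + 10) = 10/3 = 3.33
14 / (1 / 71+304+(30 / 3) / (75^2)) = 1118250 / 24283267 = 0.05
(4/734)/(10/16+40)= 16/119275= 0.00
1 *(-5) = -5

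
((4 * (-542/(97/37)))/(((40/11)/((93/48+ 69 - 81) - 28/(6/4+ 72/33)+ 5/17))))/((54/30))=42218272393/19233936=2194.99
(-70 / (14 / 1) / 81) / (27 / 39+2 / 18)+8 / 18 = 311 / 846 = 0.37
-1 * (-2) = 2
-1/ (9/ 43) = -43/ 9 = -4.78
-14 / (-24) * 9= 21 / 4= 5.25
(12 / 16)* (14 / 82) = 21 / 164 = 0.13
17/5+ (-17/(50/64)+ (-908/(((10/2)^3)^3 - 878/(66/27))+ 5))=-1793677829/134252650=-13.36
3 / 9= 1 / 3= 0.33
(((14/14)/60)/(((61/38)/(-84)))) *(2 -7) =266/61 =4.36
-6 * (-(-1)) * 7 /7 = -6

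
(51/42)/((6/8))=34/21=1.62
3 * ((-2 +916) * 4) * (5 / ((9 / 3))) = 18280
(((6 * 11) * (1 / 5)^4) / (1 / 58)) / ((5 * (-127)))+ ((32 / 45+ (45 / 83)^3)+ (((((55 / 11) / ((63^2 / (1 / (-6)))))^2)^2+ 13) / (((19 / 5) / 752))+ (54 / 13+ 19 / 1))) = 2925547658647477552602360831900883 / 1126663921888480527250856259375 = 2596.65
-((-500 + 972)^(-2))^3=-1 / 11057373810786304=-0.00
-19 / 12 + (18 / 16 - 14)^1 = -347 / 24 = -14.46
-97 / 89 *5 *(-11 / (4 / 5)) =26675 / 356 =74.93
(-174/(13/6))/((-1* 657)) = 116/949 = 0.12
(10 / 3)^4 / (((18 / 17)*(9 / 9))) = 85000 / 729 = 116.60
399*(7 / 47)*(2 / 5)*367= 2050062 / 235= 8723.67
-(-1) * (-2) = -2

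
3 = 3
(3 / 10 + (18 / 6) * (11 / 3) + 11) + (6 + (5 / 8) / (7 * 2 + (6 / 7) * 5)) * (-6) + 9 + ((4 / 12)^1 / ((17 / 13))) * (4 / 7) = -4349729 / 913920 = -4.76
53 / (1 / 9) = 477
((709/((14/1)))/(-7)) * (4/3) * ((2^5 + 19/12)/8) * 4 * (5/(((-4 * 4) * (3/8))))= 1428635/10584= 134.98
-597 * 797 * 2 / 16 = -475809 / 8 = -59476.12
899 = 899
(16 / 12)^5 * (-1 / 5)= -1024 / 1215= -0.84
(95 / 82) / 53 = 95 / 4346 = 0.02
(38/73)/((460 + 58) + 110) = 19/22922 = 0.00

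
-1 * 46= -46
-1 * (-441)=441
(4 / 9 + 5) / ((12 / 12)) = 5.44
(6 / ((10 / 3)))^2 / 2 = 81 / 50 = 1.62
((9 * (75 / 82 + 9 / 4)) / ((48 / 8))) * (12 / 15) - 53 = -20173 / 410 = -49.20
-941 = -941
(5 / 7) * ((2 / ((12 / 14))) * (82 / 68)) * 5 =1025 / 102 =10.05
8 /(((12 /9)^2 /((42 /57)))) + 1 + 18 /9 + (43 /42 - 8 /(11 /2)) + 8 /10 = 293407 /43890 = 6.69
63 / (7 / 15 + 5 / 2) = 1890 / 89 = 21.24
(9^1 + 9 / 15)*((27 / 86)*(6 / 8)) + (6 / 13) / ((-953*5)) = 6020796 / 2663635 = 2.26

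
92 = 92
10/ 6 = 5/ 3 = 1.67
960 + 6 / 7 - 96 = 6054 / 7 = 864.86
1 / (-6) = -1 / 6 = -0.17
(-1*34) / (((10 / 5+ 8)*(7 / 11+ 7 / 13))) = -2431 / 840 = -2.89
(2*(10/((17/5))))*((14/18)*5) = 3500/153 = 22.88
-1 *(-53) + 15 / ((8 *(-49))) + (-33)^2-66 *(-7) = 1603.96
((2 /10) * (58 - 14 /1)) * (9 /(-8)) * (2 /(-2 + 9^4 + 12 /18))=-27 /8945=-0.00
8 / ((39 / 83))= 664 / 39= 17.03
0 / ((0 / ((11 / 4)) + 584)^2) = 0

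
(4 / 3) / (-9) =-4 / 27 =-0.15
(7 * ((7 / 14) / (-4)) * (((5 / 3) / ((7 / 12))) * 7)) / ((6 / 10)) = -175 / 6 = -29.17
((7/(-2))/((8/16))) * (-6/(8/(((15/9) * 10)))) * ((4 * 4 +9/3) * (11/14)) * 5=26125/4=6531.25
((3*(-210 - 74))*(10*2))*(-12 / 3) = 68160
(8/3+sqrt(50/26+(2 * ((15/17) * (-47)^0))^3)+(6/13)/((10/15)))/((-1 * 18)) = -131/702 -5 * sqrt(4188613)/67626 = -0.34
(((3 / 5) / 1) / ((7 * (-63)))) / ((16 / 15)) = -1 / 784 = -0.00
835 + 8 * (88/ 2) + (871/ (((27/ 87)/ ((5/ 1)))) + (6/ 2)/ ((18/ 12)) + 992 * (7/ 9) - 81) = 47737/ 3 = 15912.33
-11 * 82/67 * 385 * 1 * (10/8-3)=1215445/134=9070.49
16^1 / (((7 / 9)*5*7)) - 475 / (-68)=126167 / 16660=7.57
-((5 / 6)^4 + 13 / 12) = -2029 / 1296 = -1.57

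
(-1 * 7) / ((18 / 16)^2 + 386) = -448 / 24785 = -0.02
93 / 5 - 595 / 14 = -239 / 10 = -23.90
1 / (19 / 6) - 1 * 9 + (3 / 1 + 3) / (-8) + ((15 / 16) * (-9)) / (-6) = -4881 / 608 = -8.03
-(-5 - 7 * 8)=61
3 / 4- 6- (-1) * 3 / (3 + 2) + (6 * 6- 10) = 427 / 20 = 21.35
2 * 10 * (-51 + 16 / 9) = -8860 / 9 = -984.44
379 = 379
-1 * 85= -85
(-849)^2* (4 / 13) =2883204 / 13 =221784.92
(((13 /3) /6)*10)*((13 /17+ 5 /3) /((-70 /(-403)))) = 101.09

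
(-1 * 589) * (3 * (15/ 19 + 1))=-3162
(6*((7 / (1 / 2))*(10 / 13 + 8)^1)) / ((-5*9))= -16.37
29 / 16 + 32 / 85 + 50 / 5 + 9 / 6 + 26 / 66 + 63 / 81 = 2000843 / 134640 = 14.86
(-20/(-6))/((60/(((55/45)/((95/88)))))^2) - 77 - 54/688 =-2616681971093/33948801000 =-77.08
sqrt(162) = 9 * sqrt(2) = 12.73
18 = 18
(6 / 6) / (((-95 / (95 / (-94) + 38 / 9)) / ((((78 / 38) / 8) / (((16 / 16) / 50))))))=-9295 / 21432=-0.43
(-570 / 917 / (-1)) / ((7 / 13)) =7410 / 6419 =1.15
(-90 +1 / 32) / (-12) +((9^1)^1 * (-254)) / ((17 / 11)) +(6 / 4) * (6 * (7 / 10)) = -47829973 / 32640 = -1465.38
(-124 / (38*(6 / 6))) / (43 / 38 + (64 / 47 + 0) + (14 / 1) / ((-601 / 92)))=-3502628 / 375885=-9.32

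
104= 104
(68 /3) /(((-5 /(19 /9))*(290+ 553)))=-1292 /113805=-0.01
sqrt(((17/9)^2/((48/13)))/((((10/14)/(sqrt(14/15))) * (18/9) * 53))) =17 * 14^(3/4) * 15^(1/4) * sqrt(689)/57240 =0.11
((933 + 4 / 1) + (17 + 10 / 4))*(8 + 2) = 9565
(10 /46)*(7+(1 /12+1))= 485 /276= 1.76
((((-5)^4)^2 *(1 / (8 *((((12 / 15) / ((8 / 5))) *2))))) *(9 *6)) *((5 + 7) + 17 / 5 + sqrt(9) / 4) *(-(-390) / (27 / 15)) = 73810546875 / 8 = 9226318359.38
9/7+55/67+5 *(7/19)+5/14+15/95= 4187/938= 4.46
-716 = -716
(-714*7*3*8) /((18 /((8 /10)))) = -26656 /5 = -5331.20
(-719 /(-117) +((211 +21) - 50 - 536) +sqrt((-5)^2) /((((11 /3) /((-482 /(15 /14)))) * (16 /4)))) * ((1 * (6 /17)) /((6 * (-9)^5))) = 645068 /1291933071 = 0.00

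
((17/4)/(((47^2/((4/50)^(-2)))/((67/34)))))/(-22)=-41875/1555136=-0.03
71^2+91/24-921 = 98971/24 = 4123.79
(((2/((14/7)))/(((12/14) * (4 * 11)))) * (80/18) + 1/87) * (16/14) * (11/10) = 4456/27405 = 0.16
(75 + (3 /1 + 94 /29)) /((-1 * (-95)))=0.86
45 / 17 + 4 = 113 / 17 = 6.65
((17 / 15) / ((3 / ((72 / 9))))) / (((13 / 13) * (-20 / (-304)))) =10336 / 225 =45.94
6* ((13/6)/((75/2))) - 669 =-50149/75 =-668.65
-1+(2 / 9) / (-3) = -29 / 27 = -1.07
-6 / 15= -2 / 5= -0.40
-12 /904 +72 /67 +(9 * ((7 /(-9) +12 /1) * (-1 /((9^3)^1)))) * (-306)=53299379 /1226502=43.46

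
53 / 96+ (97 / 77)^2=1217501 / 569184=2.14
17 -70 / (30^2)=1523 / 90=16.92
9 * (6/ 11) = 54/ 11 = 4.91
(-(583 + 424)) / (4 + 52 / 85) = -85595 / 392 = -218.35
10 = 10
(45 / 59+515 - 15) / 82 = 29545 / 4838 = 6.11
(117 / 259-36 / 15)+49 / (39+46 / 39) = -1478796 / 2029265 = -0.73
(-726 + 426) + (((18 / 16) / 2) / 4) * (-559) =-24231 / 64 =-378.61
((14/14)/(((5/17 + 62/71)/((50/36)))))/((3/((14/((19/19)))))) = 211225/38043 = 5.55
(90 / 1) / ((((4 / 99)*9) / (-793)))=-392535 / 2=-196267.50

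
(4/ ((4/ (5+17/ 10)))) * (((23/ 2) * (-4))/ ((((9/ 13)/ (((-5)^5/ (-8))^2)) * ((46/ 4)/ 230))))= -195634765625/ 144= -1358574761.28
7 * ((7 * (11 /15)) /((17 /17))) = 539 /15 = 35.93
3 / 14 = 0.21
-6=-6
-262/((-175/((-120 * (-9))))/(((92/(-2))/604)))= -650808/5285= -123.14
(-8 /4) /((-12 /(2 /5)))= 1 /15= 0.07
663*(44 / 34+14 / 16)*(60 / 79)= 172575 / 158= 1092.25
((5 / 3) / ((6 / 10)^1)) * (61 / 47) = 1525 / 423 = 3.61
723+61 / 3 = 2230 / 3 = 743.33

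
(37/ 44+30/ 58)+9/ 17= 40945/ 21692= 1.89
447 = 447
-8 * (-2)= 16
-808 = -808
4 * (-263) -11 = -1063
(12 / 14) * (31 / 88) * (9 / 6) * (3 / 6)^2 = 279 / 2464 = 0.11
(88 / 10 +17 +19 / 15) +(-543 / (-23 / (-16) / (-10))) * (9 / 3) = 3918938 / 345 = 11359.24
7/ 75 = 0.09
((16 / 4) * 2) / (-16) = -1 / 2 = -0.50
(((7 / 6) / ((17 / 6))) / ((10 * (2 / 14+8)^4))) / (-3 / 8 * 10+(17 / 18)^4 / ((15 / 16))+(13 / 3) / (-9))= -8168202 / 2950281993217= -0.00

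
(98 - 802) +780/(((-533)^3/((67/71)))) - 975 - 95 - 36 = -1810.00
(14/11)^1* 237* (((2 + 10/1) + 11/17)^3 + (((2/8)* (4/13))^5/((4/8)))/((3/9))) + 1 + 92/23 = 12243683237273249/20065787599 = 610177.06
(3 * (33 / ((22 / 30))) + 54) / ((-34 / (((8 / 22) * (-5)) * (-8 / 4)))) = -3780 / 187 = -20.21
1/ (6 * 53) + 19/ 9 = 2017/ 954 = 2.11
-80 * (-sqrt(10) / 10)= 8 * sqrt(10)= 25.30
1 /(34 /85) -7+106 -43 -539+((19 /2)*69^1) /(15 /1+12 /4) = -5329 /12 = -444.08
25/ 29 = 0.86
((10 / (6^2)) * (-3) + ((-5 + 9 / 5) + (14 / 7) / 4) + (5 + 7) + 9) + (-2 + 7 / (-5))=211 / 15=14.07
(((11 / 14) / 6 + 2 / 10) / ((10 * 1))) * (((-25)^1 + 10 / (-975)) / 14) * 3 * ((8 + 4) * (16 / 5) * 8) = -21692896 / 398125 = -54.49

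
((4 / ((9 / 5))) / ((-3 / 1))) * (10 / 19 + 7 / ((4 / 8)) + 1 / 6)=-16750 / 1539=-10.88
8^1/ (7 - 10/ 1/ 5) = 8/ 5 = 1.60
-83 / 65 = -1.28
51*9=459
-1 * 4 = -4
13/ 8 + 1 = 21/ 8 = 2.62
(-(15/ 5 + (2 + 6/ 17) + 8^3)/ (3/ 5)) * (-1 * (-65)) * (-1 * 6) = 5716750/ 17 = 336279.41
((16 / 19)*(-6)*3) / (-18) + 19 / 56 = 1.18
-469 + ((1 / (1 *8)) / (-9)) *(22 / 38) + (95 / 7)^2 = -19092347 / 67032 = -284.82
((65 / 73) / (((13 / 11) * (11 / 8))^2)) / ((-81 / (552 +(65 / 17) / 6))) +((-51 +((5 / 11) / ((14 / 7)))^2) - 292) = -655087205213 / 1897434396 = -345.25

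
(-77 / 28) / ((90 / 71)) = -781 / 360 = -2.17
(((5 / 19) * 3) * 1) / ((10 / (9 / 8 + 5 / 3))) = 0.22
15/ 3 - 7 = -2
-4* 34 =-136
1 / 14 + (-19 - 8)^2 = 10207 / 14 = 729.07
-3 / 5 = -0.60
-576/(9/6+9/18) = -288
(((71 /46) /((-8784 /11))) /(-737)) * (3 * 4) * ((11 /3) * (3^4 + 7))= 8591 /846009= 0.01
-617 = -617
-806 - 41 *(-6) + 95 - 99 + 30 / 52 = -14649 / 26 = -563.42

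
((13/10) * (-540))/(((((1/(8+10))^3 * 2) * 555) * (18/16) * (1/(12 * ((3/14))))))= -10917504/1295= -8430.51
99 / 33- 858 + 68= -787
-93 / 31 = -3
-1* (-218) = 218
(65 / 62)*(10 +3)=845 / 62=13.63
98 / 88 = 49 / 44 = 1.11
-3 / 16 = -0.19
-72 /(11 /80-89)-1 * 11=-72439 /7109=-10.19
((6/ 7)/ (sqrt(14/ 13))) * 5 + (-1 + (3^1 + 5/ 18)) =41/ 18 + 15 * sqrt(182)/ 49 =6.41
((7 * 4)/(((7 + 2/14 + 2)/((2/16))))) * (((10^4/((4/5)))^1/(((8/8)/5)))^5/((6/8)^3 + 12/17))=397205352783203125000000000/1227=323720743914590973920130.40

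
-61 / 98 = -0.62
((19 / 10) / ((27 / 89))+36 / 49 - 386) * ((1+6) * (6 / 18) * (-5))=5014201 / 1134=4421.69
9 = 9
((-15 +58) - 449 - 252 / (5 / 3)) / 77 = -398 / 55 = -7.24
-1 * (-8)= 8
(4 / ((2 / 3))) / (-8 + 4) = -3 / 2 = -1.50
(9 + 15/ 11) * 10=103.64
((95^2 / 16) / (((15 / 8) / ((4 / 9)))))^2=13032100 / 729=17876.68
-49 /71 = -0.69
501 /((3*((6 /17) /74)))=105043 /3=35014.33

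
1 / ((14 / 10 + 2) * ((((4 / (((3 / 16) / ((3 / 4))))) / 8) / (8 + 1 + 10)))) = 95 / 34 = 2.79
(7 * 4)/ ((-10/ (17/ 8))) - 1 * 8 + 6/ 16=-543/ 40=-13.58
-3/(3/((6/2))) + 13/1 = 10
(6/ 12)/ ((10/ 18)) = 9/ 10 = 0.90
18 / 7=2.57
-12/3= -4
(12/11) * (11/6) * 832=1664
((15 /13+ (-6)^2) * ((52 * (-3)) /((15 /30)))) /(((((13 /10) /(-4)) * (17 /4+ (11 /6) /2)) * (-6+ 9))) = 927360 /403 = 2301.14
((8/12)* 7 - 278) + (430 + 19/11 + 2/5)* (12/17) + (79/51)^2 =4877767/143055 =34.10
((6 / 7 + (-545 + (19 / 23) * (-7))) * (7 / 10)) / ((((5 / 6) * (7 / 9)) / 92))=-9562104 / 175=-54640.59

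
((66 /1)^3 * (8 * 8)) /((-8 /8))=-18399744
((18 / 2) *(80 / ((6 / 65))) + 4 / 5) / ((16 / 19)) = 185269 / 20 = 9263.45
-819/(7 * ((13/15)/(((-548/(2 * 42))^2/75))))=-18769/245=-76.61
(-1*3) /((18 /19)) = -19 /6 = -3.17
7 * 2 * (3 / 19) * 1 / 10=21 / 95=0.22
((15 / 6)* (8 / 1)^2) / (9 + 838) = 160 / 847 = 0.19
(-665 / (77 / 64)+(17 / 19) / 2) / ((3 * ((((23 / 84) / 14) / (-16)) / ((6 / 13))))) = 4343730048 / 62491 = 69509.69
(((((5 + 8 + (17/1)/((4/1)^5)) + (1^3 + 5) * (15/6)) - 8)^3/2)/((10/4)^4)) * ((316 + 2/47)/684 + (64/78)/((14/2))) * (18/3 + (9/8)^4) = 75730405970656019730571/167530525139927040000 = 452.04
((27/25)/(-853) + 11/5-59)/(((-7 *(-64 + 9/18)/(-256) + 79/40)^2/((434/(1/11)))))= -1515895950671872/318442813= -4760339.66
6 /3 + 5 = 7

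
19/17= 1.12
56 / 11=5.09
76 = 76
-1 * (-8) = 8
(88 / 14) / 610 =0.01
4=4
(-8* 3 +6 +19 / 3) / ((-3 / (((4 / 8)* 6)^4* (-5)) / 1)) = -1575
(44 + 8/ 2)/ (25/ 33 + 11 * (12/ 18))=528/ 89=5.93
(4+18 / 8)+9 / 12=7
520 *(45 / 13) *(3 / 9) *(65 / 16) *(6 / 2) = 7312.50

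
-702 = -702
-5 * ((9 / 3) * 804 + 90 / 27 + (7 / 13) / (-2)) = -12075.32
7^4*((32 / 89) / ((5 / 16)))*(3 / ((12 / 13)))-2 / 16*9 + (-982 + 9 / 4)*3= 21494377 / 3560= 6037.75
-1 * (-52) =52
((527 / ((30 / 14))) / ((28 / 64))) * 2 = 16864 / 15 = 1124.27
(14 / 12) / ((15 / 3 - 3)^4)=7 / 96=0.07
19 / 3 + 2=25 / 3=8.33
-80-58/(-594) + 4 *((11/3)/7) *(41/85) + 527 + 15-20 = 443.11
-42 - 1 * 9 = -51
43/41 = 1.05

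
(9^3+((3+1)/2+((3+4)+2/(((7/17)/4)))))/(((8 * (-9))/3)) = -2651/84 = -31.56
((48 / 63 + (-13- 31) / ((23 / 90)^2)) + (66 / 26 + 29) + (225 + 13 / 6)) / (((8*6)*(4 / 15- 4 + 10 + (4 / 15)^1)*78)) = -66473055 / 3925061504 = -0.02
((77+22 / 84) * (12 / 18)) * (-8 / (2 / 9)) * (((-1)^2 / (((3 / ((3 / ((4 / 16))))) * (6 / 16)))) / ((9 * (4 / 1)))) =-103840 / 189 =-549.42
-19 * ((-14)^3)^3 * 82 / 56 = 574819837312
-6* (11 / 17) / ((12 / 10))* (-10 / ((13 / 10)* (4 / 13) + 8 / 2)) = 125 / 17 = 7.35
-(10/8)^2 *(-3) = 75/16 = 4.69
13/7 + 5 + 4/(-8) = 89/14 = 6.36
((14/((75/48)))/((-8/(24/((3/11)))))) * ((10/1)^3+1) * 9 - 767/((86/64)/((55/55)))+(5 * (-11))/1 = -955194293/1075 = -888552.83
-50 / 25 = -2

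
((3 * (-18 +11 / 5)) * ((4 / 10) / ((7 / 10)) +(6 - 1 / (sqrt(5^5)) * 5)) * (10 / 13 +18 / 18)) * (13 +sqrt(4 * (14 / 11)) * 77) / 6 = -1817 * (13 +14 * sqrt(154)) * (1150 - 7 * sqrt(5)) / 22750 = -16917.90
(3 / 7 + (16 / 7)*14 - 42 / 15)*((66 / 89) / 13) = 68442 / 40495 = 1.69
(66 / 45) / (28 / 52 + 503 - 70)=143 / 42270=0.00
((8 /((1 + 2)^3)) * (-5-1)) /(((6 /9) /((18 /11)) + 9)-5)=-48 /119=-0.40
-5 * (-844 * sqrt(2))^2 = -7123360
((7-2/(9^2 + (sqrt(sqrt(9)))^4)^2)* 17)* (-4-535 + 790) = 120965183/4050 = 29867.95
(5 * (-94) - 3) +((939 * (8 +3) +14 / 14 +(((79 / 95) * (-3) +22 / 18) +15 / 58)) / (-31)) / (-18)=-12576272639 / 27671220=-454.49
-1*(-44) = 44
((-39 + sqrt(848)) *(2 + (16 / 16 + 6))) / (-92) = 351 / 92- 9 *sqrt(53) / 23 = 0.97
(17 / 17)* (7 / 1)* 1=7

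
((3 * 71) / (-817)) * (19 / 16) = -0.31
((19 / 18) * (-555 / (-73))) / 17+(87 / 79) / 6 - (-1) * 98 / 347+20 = 2136906068 / 102058599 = 20.94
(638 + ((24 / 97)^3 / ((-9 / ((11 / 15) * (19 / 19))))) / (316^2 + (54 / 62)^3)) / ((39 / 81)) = 1325.08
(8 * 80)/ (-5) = -128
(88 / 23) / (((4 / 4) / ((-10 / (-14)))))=440 / 161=2.73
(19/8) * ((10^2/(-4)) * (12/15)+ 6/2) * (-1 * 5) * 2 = 1615/4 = 403.75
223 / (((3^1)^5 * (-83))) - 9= -181744 / 20169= -9.01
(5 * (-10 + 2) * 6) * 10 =-2400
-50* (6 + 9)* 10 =-7500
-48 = -48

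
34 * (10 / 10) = 34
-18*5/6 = -15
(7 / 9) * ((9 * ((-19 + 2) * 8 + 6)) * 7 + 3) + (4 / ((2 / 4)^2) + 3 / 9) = -19054 / 3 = -6351.33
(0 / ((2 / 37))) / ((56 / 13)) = 0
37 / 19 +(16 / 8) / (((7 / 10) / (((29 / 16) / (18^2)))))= 338419 / 172368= 1.96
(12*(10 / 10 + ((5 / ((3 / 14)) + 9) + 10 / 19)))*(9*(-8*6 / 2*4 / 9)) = -741120 / 19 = -39006.32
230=230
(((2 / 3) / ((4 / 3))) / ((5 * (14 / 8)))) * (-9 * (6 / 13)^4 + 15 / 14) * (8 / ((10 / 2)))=2120952 / 34987225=0.06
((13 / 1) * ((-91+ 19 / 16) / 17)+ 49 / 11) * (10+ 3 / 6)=-4035423 / 5984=-674.37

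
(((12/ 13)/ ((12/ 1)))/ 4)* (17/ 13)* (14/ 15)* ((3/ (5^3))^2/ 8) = 357/ 211250000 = 0.00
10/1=10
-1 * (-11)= 11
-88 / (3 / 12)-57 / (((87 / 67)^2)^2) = -7104869923 / 19096587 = -372.05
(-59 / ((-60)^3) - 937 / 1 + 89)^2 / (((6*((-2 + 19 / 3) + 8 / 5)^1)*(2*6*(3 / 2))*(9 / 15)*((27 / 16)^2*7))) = 33550494610179481 / 357574762440000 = 93.83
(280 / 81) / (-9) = -280 / 729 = -0.38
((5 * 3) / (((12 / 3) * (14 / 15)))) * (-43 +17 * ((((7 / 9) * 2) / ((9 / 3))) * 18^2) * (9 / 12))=472275 / 56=8433.48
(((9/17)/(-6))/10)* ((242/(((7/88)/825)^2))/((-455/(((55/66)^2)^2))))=55361281250/227409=243443.67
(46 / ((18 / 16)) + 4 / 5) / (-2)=-20.84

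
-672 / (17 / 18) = -711.53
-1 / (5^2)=-1 / 25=-0.04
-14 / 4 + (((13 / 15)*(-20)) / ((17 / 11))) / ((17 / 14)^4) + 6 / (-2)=-99322327 / 8519142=-11.66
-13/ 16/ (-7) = 13/ 112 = 0.12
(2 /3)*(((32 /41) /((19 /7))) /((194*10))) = 112 /1133445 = 0.00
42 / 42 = 1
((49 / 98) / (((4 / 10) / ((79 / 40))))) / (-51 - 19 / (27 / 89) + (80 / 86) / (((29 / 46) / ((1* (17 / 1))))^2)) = 77135679 / 17583930752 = 0.00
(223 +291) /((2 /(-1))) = -257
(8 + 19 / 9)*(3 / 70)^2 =13 / 700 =0.02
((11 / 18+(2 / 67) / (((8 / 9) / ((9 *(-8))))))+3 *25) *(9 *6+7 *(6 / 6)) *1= 5384531 / 1206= 4464.79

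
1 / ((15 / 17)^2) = 289 / 225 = 1.28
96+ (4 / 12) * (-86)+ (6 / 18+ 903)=2912 / 3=970.67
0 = 0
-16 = -16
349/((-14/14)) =-349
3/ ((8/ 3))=9/ 8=1.12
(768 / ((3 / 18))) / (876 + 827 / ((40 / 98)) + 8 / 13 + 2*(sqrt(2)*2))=904213739520 / 569598605761 -1246003200*sqrt(2) / 569598605761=1.58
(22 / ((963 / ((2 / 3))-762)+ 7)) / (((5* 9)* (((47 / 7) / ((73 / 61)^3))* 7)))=17116748 / 662009379885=0.00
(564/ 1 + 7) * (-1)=-571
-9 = -9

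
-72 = -72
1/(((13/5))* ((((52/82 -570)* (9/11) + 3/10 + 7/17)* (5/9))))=-690030/463602737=-0.00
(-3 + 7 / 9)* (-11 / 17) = 1.44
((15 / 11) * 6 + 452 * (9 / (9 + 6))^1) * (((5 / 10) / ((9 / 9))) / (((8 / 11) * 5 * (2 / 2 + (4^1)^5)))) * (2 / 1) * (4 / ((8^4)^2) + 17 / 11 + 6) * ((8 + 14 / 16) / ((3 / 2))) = 63300324721933 / 18916311040000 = 3.35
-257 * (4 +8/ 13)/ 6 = -2570/ 13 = -197.69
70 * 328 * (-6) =-137760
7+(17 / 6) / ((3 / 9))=31 / 2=15.50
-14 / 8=-7 / 4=-1.75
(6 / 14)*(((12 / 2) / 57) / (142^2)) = 3 / 1340906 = 0.00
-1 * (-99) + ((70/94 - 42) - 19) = 38.74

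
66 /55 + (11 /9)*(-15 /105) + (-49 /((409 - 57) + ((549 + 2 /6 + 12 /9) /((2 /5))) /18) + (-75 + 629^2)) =1441538782052 /3644235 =395566.91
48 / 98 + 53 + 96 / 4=3797 / 49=77.49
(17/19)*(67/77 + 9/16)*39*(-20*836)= -5850975/7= -835853.57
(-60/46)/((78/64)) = -320/299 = -1.07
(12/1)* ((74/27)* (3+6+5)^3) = 812224/9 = 90247.11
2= 2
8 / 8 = 1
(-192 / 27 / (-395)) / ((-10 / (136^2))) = -33.30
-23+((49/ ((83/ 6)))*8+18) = 1937/ 83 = 23.34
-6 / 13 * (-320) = 1920 / 13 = 147.69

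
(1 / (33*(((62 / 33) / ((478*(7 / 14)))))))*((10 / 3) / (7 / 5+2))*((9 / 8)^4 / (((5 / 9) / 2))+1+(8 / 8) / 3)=260637865 / 9713664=26.83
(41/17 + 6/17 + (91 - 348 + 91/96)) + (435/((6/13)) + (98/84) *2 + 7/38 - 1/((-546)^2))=532861702883/770331744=691.73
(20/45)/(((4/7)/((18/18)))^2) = 49/36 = 1.36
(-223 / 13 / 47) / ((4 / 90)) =-10035 / 1222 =-8.21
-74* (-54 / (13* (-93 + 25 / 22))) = -87912 / 26273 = -3.35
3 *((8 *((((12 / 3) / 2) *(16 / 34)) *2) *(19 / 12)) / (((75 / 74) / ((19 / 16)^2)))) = 99.52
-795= -795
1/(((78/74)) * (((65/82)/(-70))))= -42476/507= -83.78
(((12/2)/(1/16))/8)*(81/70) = 486/35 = 13.89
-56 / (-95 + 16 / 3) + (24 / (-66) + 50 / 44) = 8269 / 5918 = 1.40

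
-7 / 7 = -1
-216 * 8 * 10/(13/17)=-293760/13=-22596.92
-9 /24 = -3 /8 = -0.38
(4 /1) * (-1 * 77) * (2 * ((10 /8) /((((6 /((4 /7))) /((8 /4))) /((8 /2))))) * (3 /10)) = -176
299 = 299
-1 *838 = -838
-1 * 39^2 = -1521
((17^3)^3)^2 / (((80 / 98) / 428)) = 7373275178219108212786019.00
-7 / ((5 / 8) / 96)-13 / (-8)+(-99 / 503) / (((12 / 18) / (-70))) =-21184529 / 20120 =-1052.91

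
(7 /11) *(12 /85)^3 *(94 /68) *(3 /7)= 121824 /114841375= 0.00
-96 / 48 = -2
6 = 6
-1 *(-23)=23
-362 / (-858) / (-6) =-181 / 2574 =-0.07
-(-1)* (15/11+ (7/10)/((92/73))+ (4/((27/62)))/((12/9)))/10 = 0.88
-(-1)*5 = 5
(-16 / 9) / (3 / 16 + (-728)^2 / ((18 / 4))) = -256 / 16959515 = -0.00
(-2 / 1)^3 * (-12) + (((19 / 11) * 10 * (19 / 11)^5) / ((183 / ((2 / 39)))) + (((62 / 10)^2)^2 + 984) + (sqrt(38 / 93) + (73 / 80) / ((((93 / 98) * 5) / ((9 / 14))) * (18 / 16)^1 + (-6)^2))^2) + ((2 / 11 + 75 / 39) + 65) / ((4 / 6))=511 * sqrt(3534) / 1153665 + 593942990139357631691329 / 223389766716926452500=2658.80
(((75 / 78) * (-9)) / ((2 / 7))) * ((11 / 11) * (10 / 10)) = -1575 / 52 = -30.29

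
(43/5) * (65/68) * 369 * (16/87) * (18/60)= 167.36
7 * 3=21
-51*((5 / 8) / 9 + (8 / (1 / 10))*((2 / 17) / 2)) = -5845 / 24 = -243.54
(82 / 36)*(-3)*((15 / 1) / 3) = -205 / 6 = -34.17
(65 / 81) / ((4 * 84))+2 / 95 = 0.02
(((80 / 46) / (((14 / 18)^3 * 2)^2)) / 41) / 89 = 5314410 / 9873927623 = 0.00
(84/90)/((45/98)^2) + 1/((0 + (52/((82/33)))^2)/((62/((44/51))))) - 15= -568977863653/54660177000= -10.41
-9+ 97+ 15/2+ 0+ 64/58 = 5603/58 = 96.60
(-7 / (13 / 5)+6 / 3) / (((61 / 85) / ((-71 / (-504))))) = -6035 / 44408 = -0.14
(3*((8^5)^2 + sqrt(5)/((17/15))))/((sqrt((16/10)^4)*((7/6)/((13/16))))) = 43875*sqrt(5)/60928 + 6134169600/7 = 876309944.47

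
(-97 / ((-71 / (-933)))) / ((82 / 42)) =-652.88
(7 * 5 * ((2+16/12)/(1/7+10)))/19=2450/4047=0.61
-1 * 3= -3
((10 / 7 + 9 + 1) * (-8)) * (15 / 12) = -114.29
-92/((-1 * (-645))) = -0.14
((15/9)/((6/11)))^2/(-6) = -3025/1944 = -1.56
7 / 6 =1.17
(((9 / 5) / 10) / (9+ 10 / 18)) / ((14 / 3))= 243 / 60200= 0.00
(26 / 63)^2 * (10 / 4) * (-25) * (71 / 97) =-2999750 / 384993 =-7.79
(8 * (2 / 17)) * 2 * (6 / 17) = 192 / 289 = 0.66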